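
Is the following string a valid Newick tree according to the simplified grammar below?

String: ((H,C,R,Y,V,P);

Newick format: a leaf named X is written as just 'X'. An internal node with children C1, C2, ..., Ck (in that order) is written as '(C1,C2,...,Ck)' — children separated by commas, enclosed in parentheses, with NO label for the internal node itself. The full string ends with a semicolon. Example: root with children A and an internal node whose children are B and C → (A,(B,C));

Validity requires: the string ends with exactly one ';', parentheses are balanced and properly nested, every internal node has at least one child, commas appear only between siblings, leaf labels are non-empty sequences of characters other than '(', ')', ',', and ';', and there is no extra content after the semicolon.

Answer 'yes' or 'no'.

Answer: no

Derivation:
Input: ((H,C,R,Y,V,P);
Paren balance: 2 '(' vs 1 ')' MISMATCH
Ends with single ';': True
Full parse: FAILS (expected , or ) at pos 14)
Valid: False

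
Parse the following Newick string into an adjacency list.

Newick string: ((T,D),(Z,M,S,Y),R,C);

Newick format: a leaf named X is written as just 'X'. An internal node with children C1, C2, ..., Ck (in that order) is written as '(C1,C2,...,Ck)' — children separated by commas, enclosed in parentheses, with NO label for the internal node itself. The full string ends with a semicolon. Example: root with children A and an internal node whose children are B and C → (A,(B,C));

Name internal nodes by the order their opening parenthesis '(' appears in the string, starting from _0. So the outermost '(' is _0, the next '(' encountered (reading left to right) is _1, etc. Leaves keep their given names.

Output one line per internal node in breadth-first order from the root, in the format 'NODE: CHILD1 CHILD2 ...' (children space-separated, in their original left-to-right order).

Input: ((T,D),(Z,M,S,Y),R,C);
Scanning left-to-right, naming '(' by encounter order:
  pos 0: '(' -> open internal node _0 (depth 1)
  pos 1: '(' -> open internal node _1 (depth 2)
  pos 5: ')' -> close internal node _1 (now at depth 1)
  pos 7: '(' -> open internal node _2 (depth 2)
  pos 15: ')' -> close internal node _2 (now at depth 1)
  pos 20: ')' -> close internal node _0 (now at depth 0)
Total internal nodes: 3
BFS adjacency from root:
  _0: _1 _2 R C
  _1: T D
  _2: Z M S Y

Answer: _0: _1 _2 R C
_1: T D
_2: Z M S Y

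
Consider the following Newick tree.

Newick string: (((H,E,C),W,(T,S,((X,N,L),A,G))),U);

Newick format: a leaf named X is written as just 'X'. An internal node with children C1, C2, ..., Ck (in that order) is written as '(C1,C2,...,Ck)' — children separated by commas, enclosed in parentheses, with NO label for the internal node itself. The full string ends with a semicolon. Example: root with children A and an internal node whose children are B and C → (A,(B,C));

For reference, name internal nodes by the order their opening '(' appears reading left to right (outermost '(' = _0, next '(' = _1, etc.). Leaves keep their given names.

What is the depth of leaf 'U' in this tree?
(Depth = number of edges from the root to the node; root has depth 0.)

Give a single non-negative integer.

Answer: 1

Derivation:
Newick: (((H,E,C),W,(T,S,((X,N,L),A,G))),U);
Naming internals by '(' encounter order: outermost '(' = _0, next = _1, ...
Query node: U
Path from root: _0 -> U
Depth of U: 1 (number of edges from root)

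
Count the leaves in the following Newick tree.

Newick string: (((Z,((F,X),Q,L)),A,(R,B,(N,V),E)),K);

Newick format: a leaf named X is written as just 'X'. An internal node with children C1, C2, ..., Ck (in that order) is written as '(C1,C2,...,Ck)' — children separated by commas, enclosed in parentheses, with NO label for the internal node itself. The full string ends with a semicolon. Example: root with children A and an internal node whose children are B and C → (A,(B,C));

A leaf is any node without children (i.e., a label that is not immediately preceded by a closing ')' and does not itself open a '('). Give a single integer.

Answer: 12

Derivation:
Newick: (((Z,((F,X),Q,L)),A,(R,B,(N,V),E)),K);
Scan left-to-right; a leaf is any maximal label run not followed by '(':
  pos 3: leaf 'Z' → count = 1
  pos 7: leaf 'F' → count = 2
  pos 9: leaf 'X' → count = 3
  pos 12: leaf 'Q' → count = 4
  pos 14: leaf 'L' → count = 5
  pos 18: leaf 'A' → count = 6
  pos 21: leaf 'R' → count = 7
  pos 23: leaf 'B' → count = 8
  pos 26: leaf 'N' → count = 9
  pos 28: leaf 'V' → count = 10
  pos 31: leaf 'E' → count = 11
  pos 35: leaf 'K' → count = 12
Total leaves: 12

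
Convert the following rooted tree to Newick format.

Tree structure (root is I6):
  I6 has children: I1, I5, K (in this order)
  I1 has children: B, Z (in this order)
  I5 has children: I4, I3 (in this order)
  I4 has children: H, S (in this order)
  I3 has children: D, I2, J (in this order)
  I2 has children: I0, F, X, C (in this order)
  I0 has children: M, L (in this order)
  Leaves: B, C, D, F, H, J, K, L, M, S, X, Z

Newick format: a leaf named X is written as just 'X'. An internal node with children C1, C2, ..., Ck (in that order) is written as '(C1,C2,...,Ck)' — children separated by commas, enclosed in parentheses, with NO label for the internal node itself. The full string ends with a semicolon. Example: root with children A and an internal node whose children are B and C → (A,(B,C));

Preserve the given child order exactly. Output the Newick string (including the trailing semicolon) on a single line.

internal I6 with children ['I1', 'I5', 'K']
  internal I1 with children ['B', 'Z']
    leaf 'B' → 'B'
    leaf 'Z' → 'Z'
  → '(B,Z)'
  internal I5 with children ['I4', 'I3']
    internal I4 with children ['H', 'S']
      leaf 'H' → 'H'
      leaf 'S' → 'S'
    → '(H,S)'
    internal I3 with children ['D', 'I2', 'J']
      leaf 'D' → 'D'
      internal I2 with children ['I0', 'F', 'X', 'C']
        internal I0 with children ['M', 'L']
          leaf 'M' → 'M'
          leaf 'L' → 'L'
        → '(M,L)'
        leaf 'F' → 'F'
        leaf 'X' → 'X'
        leaf 'C' → 'C'
      → '((M,L),F,X,C)'
      leaf 'J' → 'J'
    → '(D,((M,L),F,X,C),J)'
  → '((H,S),(D,((M,L),F,X,C),J))'
  leaf 'K' → 'K'
→ '((B,Z),((H,S),(D,((M,L),F,X,C),J)),K)'
Final: ((B,Z),((H,S),(D,((M,L),F,X,C),J)),K);

Answer: ((B,Z),((H,S),(D,((M,L),F,X,C),J)),K);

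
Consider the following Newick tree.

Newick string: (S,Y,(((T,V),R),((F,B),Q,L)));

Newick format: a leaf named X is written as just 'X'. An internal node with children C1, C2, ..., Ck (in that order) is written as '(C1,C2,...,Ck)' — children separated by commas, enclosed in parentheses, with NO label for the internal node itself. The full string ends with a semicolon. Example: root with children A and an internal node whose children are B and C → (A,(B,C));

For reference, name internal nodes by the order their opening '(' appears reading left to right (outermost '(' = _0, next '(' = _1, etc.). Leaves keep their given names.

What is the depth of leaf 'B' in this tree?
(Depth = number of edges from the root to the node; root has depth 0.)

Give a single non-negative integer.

Answer: 4

Derivation:
Newick: (S,Y,(((T,V),R),((F,B),Q,L)));
Naming internals by '(' encounter order: outermost '(' = _0, next = _1, ...
Query node: B
Path from root: _0 -> _1 -> _4 -> _5 -> B
Depth of B: 4 (number of edges from root)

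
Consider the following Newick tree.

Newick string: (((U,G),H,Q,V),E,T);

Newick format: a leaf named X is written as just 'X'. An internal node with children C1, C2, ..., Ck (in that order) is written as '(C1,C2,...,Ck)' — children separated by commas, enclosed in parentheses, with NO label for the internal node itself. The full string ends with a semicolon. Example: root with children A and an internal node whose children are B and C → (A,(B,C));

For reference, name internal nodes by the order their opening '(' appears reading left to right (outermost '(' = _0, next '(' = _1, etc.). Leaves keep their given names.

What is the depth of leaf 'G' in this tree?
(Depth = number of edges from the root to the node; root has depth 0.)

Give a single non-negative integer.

Newick: (((U,G),H,Q,V),E,T);
Naming internals by '(' encounter order: outermost '(' = _0, next = _1, ...
Query node: G
Path from root: _0 -> _1 -> _2 -> G
Depth of G: 3 (number of edges from root)

Answer: 3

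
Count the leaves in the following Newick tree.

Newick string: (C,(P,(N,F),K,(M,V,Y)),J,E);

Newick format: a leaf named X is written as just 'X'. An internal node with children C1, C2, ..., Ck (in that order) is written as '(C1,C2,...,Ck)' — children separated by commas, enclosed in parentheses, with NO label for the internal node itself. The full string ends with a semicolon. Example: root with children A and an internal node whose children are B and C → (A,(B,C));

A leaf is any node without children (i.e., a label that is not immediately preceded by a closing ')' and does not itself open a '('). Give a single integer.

Newick: (C,(P,(N,F),K,(M,V,Y)),J,E);
Scan left-to-right; a leaf is any maximal label run not followed by '(':
  pos 1: leaf 'C' → count = 1
  pos 4: leaf 'P' → count = 2
  pos 7: leaf 'N' → count = 3
  pos 9: leaf 'F' → count = 4
  pos 12: leaf 'K' → count = 5
  pos 15: leaf 'M' → count = 6
  pos 17: leaf 'V' → count = 7
  pos 19: leaf 'Y' → count = 8
  pos 23: leaf 'J' → count = 9
  pos 25: leaf 'E' → count = 10
Total leaves: 10

Answer: 10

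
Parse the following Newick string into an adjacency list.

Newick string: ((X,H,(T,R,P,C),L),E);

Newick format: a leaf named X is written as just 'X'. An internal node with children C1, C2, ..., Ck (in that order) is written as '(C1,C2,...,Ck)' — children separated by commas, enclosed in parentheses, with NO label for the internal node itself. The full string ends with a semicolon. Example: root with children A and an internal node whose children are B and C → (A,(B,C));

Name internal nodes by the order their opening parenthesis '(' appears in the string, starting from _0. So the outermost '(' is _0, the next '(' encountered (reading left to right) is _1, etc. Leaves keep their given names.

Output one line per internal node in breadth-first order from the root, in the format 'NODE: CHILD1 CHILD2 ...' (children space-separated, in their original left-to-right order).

Input: ((X,H,(T,R,P,C),L),E);
Scanning left-to-right, naming '(' by encounter order:
  pos 0: '(' -> open internal node _0 (depth 1)
  pos 1: '(' -> open internal node _1 (depth 2)
  pos 6: '(' -> open internal node _2 (depth 3)
  pos 14: ')' -> close internal node _2 (now at depth 2)
  pos 17: ')' -> close internal node _1 (now at depth 1)
  pos 20: ')' -> close internal node _0 (now at depth 0)
Total internal nodes: 3
BFS adjacency from root:
  _0: _1 E
  _1: X H _2 L
  _2: T R P C

Answer: _0: _1 E
_1: X H _2 L
_2: T R P C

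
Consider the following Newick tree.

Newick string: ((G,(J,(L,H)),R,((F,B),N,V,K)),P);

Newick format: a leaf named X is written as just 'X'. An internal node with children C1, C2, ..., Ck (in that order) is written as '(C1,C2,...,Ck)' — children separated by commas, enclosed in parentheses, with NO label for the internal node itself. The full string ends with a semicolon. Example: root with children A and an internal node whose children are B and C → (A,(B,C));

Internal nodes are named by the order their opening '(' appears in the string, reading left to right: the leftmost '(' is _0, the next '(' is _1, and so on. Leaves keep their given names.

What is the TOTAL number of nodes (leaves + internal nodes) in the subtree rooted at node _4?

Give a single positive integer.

Newick: ((G,(J,(L,H)),R,((F,B),N,V,K)),P);
Locate _4: it is the '(' at position 16 (the 5th '(' reading left to right).
Query: subtree rooted at _4
_4: subtree_size = 1 + 6
  _5: subtree_size = 1 + 2
    F: subtree_size = 1 + 0
    B: subtree_size = 1 + 0
  N: subtree_size = 1 + 0
  V: subtree_size = 1 + 0
  K: subtree_size = 1 + 0
Total subtree size of _4: 7

Answer: 7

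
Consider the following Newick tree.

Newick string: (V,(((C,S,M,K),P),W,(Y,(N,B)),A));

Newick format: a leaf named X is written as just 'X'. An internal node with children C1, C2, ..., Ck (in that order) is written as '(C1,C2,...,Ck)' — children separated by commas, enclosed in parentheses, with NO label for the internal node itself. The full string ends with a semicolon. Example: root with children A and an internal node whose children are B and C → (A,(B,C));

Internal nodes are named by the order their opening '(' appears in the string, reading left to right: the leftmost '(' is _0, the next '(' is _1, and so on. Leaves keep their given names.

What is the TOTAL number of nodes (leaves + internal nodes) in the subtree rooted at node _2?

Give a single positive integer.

Newick: (V,(((C,S,M,K),P),W,(Y,(N,B)),A));
Locate _2: it is the '(' at position 4 (the 3rd '(' reading left to right).
Query: subtree rooted at _2
_2: subtree_size = 1 + 6
  _3: subtree_size = 1 + 4
    C: subtree_size = 1 + 0
    S: subtree_size = 1 + 0
    M: subtree_size = 1 + 0
    K: subtree_size = 1 + 0
  P: subtree_size = 1 + 0
Total subtree size of _2: 7

Answer: 7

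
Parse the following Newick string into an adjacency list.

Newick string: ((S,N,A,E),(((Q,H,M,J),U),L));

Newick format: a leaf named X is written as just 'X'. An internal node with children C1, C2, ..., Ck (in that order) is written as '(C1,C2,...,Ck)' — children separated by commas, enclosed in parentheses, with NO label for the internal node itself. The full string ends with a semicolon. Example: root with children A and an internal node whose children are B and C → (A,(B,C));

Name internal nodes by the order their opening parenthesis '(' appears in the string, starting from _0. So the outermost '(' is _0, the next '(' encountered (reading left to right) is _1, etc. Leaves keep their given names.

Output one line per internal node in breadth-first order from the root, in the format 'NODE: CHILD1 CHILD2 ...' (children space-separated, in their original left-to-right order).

Answer: _0: _1 _2
_1: S N A E
_2: _3 L
_3: _4 U
_4: Q H M J

Derivation:
Input: ((S,N,A,E),(((Q,H,M,J),U),L));
Scanning left-to-right, naming '(' by encounter order:
  pos 0: '(' -> open internal node _0 (depth 1)
  pos 1: '(' -> open internal node _1 (depth 2)
  pos 9: ')' -> close internal node _1 (now at depth 1)
  pos 11: '(' -> open internal node _2 (depth 2)
  pos 12: '(' -> open internal node _3 (depth 3)
  pos 13: '(' -> open internal node _4 (depth 4)
  pos 21: ')' -> close internal node _4 (now at depth 3)
  pos 24: ')' -> close internal node _3 (now at depth 2)
  pos 27: ')' -> close internal node _2 (now at depth 1)
  pos 28: ')' -> close internal node _0 (now at depth 0)
Total internal nodes: 5
BFS adjacency from root:
  _0: _1 _2
  _1: S N A E
  _2: _3 L
  _3: _4 U
  _4: Q H M J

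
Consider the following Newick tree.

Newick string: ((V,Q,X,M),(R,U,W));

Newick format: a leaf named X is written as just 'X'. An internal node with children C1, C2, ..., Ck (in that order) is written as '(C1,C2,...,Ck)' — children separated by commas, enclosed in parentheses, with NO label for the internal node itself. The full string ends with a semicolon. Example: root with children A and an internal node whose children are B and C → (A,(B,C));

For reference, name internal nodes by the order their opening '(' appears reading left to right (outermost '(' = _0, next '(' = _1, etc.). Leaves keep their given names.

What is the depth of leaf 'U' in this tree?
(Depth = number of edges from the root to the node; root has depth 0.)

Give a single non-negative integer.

Newick: ((V,Q,X,M),(R,U,W));
Naming internals by '(' encounter order: outermost '(' = _0, next = _1, ...
Query node: U
Path from root: _0 -> _2 -> U
Depth of U: 2 (number of edges from root)

Answer: 2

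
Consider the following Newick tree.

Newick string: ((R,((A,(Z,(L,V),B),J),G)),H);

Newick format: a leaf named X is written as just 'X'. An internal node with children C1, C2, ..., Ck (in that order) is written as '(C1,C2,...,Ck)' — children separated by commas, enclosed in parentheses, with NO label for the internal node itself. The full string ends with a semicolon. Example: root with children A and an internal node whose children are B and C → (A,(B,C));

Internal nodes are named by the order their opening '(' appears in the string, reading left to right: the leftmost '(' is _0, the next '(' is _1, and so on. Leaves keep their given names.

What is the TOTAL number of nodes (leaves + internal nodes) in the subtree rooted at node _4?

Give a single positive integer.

Newick: ((R,((A,(Z,(L,V),B),J),G)),H);
Locate _4: it is the '(' at position 8 (the 5th '(' reading left to right).
Query: subtree rooted at _4
_4: subtree_size = 1 + 5
  Z: subtree_size = 1 + 0
  _5: subtree_size = 1 + 2
    L: subtree_size = 1 + 0
    V: subtree_size = 1 + 0
  B: subtree_size = 1 + 0
Total subtree size of _4: 6

Answer: 6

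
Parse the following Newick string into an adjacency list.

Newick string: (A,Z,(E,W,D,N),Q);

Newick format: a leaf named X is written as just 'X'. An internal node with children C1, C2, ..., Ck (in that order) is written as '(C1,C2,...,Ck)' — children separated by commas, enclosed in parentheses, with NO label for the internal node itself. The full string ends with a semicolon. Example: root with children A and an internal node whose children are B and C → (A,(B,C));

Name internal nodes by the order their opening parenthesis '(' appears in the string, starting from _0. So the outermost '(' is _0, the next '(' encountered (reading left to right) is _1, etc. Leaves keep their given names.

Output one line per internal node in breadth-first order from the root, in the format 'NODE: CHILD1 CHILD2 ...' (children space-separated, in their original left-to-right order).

Answer: _0: A Z _1 Q
_1: E W D N

Derivation:
Input: (A,Z,(E,W,D,N),Q);
Scanning left-to-right, naming '(' by encounter order:
  pos 0: '(' -> open internal node _0 (depth 1)
  pos 5: '(' -> open internal node _1 (depth 2)
  pos 13: ')' -> close internal node _1 (now at depth 1)
  pos 16: ')' -> close internal node _0 (now at depth 0)
Total internal nodes: 2
BFS adjacency from root:
  _0: A Z _1 Q
  _1: E W D N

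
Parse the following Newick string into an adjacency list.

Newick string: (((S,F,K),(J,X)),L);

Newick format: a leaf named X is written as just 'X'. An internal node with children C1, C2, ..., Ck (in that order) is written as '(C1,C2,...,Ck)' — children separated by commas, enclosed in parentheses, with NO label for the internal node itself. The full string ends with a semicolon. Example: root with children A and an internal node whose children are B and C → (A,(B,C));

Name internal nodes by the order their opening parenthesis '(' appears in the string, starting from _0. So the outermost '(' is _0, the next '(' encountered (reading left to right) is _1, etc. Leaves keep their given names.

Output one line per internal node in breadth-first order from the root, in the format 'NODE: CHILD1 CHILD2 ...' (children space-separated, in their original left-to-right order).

Answer: _0: _1 L
_1: _2 _3
_2: S F K
_3: J X

Derivation:
Input: (((S,F,K),(J,X)),L);
Scanning left-to-right, naming '(' by encounter order:
  pos 0: '(' -> open internal node _0 (depth 1)
  pos 1: '(' -> open internal node _1 (depth 2)
  pos 2: '(' -> open internal node _2 (depth 3)
  pos 8: ')' -> close internal node _2 (now at depth 2)
  pos 10: '(' -> open internal node _3 (depth 3)
  pos 14: ')' -> close internal node _3 (now at depth 2)
  pos 15: ')' -> close internal node _1 (now at depth 1)
  pos 18: ')' -> close internal node _0 (now at depth 0)
Total internal nodes: 4
BFS adjacency from root:
  _0: _1 L
  _1: _2 _3
  _2: S F K
  _3: J X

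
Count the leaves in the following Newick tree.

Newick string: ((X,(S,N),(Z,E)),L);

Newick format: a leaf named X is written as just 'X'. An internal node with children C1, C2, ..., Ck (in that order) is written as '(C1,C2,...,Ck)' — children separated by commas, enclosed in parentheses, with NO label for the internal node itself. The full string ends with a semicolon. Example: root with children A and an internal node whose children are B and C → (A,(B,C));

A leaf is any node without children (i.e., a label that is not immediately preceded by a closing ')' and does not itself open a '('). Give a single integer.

Answer: 6

Derivation:
Newick: ((X,(S,N),(Z,E)),L);
Scan left-to-right; a leaf is any maximal label run not followed by '(':
  pos 2: leaf 'X' → count = 1
  pos 5: leaf 'S' → count = 2
  pos 7: leaf 'N' → count = 3
  pos 11: leaf 'Z' → count = 4
  pos 13: leaf 'E' → count = 5
  pos 17: leaf 'L' → count = 6
Total leaves: 6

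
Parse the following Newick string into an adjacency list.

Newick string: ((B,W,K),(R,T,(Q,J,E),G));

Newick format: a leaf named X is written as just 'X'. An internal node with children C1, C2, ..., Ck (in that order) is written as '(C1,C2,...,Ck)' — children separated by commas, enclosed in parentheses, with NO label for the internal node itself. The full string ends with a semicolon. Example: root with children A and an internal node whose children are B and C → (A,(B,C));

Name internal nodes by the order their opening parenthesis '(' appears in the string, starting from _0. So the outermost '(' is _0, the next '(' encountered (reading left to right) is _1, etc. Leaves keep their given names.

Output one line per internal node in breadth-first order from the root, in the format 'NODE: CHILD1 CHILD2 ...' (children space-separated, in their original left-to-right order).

Input: ((B,W,K),(R,T,(Q,J,E),G));
Scanning left-to-right, naming '(' by encounter order:
  pos 0: '(' -> open internal node _0 (depth 1)
  pos 1: '(' -> open internal node _1 (depth 2)
  pos 7: ')' -> close internal node _1 (now at depth 1)
  pos 9: '(' -> open internal node _2 (depth 2)
  pos 14: '(' -> open internal node _3 (depth 3)
  pos 20: ')' -> close internal node _3 (now at depth 2)
  pos 23: ')' -> close internal node _2 (now at depth 1)
  pos 24: ')' -> close internal node _0 (now at depth 0)
Total internal nodes: 4
BFS adjacency from root:
  _0: _1 _2
  _1: B W K
  _2: R T _3 G
  _3: Q J E

Answer: _0: _1 _2
_1: B W K
_2: R T _3 G
_3: Q J E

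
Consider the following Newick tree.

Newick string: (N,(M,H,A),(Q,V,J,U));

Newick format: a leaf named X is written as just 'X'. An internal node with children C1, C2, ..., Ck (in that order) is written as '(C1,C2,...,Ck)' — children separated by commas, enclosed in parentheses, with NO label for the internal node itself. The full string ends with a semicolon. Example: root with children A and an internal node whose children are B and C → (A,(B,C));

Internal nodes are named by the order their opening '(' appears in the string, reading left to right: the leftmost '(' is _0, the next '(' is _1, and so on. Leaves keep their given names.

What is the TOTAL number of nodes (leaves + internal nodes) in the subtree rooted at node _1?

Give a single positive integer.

Answer: 4

Derivation:
Newick: (N,(M,H,A),(Q,V,J,U));
Locate _1: it is the '(' at position 3 (the 2nd '(' reading left to right).
Query: subtree rooted at _1
_1: subtree_size = 1 + 3
  M: subtree_size = 1 + 0
  H: subtree_size = 1 + 0
  A: subtree_size = 1 + 0
Total subtree size of _1: 4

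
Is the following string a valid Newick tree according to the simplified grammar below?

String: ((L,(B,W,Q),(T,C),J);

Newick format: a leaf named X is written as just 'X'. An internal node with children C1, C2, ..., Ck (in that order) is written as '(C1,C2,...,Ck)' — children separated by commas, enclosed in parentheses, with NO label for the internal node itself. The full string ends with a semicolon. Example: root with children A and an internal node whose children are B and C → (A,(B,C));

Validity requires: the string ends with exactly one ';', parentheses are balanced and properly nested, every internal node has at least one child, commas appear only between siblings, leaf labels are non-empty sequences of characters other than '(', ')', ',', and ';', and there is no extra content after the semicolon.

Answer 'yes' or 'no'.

Answer: no

Derivation:
Input: ((L,(B,W,Q),(T,C),J);
Paren balance: 4 '(' vs 3 ')' MISMATCH
Ends with single ';': True
Full parse: FAILS (expected , or ) at pos 20)
Valid: False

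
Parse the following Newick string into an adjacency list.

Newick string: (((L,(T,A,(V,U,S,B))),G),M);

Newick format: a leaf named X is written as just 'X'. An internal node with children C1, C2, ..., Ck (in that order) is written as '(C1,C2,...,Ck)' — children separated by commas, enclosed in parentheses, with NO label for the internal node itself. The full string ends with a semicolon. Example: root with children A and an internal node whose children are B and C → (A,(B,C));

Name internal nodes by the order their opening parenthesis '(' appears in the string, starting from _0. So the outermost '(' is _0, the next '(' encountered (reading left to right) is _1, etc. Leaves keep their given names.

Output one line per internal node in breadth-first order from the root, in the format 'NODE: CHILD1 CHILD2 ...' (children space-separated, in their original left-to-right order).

Input: (((L,(T,A,(V,U,S,B))),G),M);
Scanning left-to-right, naming '(' by encounter order:
  pos 0: '(' -> open internal node _0 (depth 1)
  pos 1: '(' -> open internal node _1 (depth 2)
  pos 2: '(' -> open internal node _2 (depth 3)
  pos 5: '(' -> open internal node _3 (depth 4)
  pos 10: '(' -> open internal node _4 (depth 5)
  pos 18: ')' -> close internal node _4 (now at depth 4)
  pos 19: ')' -> close internal node _3 (now at depth 3)
  pos 20: ')' -> close internal node _2 (now at depth 2)
  pos 23: ')' -> close internal node _1 (now at depth 1)
  pos 26: ')' -> close internal node _0 (now at depth 0)
Total internal nodes: 5
BFS adjacency from root:
  _0: _1 M
  _1: _2 G
  _2: L _3
  _3: T A _4
  _4: V U S B

Answer: _0: _1 M
_1: _2 G
_2: L _3
_3: T A _4
_4: V U S B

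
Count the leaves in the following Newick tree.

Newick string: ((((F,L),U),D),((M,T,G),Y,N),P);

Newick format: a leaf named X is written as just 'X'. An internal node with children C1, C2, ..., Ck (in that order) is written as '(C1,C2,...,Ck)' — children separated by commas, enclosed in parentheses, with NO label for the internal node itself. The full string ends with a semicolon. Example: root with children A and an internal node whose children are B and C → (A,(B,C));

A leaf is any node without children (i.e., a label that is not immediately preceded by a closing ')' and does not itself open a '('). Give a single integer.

Newick: ((((F,L),U),D),((M,T,G),Y,N),P);
Scan left-to-right; a leaf is any maximal label run not followed by '(':
  pos 4: leaf 'F' → count = 1
  pos 6: leaf 'L' → count = 2
  pos 9: leaf 'U' → count = 3
  pos 12: leaf 'D' → count = 4
  pos 17: leaf 'M' → count = 5
  pos 19: leaf 'T' → count = 6
  pos 21: leaf 'G' → count = 7
  pos 24: leaf 'Y' → count = 8
  pos 26: leaf 'N' → count = 9
  pos 29: leaf 'P' → count = 10
Total leaves: 10

Answer: 10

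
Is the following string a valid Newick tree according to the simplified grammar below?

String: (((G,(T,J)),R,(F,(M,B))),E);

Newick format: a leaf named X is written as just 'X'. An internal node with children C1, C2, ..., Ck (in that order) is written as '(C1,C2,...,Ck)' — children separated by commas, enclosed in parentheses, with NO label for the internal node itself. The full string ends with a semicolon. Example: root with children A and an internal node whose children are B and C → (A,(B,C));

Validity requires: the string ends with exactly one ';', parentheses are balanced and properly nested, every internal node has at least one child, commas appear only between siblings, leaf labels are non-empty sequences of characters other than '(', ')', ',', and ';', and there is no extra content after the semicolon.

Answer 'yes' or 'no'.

Answer: yes

Derivation:
Input: (((G,(T,J)),R,(F,(M,B))),E);
Paren balance: 6 '(' vs 6 ')' OK
Ends with single ';': True
Full parse: OK
Valid: True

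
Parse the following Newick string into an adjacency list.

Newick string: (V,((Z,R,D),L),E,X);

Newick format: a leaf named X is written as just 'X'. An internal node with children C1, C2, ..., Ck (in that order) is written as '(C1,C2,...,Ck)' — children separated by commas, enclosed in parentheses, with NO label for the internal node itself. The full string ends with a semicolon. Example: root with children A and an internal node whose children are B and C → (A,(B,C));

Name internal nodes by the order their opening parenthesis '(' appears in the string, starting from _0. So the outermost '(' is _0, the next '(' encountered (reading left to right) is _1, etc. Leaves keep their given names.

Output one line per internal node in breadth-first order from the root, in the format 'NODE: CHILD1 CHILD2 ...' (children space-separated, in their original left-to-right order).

Answer: _0: V _1 E X
_1: _2 L
_2: Z R D

Derivation:
Input: (V,((Z,R,D),L),E,X);
Scanning left-to-right, naming '(' by encounter order:
  pos 0: '(' -> open internal node _0 (depth 1)
  pos 3: '(' -> open internal node _1 (depth 2)
  pos 4: '(' -> open internal node _2 (depth 3)
  pos 10: ')' -> close internal node _2 (now at depth 2)
  pos 13: ')' -> close internal node _1 (now at depth 1)
  pos 18: ')' -> close internal node _0 (now at depth 0)
Total internal nodes: 3
BFS adjacency from root:
  _0: V _1 E X
  _1: _2 L
  _2: Z R D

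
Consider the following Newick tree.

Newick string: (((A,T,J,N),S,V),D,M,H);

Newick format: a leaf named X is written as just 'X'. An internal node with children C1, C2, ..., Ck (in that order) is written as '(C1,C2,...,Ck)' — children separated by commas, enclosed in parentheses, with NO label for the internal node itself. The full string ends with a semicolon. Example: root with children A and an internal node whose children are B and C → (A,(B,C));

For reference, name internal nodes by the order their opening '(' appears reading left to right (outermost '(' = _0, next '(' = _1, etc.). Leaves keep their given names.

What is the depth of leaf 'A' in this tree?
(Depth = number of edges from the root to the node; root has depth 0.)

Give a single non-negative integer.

Newick: (((A,T,J,N),S,V),D,M,H);
Naming internals by '(' encounter order: outermost '(' = _0, next = _1, ...
Query node: A
Path from root: _0 -> _1 -> _2 -> A
Depth of A: 3 (number of edges from root)

Answer: 3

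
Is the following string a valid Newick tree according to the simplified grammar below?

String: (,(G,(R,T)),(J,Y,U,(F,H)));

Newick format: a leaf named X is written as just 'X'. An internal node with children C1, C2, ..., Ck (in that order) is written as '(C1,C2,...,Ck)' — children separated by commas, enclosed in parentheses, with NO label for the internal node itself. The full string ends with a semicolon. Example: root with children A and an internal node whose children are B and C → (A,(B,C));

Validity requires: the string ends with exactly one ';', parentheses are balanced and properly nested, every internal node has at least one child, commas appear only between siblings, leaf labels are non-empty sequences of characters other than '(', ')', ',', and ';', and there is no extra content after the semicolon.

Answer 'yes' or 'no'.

Input: (,(G,(R,T)),(J,Y,U,(F,H)));
Paren balance: 5 '(' vs 5 ')' OK
Ends with single ';': True
Full parse: FAILS (empty leaf label at pos 1)
Valid: False

Answer: no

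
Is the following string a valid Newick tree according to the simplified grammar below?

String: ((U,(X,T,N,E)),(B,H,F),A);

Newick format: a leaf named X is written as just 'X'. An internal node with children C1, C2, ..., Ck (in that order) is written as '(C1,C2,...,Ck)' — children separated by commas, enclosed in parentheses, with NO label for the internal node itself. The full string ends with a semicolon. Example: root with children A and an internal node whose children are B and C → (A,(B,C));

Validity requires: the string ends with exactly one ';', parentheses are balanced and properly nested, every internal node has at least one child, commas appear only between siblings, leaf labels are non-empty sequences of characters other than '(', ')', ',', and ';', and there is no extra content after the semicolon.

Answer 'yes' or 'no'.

Input: ((U,(X,T,N,E)),(B,H,F),A);
Paren balance: 4 '(' vs 4 ')' OK
Ends with single ';': True
Full parse: OK
Valid: True

Answer: yes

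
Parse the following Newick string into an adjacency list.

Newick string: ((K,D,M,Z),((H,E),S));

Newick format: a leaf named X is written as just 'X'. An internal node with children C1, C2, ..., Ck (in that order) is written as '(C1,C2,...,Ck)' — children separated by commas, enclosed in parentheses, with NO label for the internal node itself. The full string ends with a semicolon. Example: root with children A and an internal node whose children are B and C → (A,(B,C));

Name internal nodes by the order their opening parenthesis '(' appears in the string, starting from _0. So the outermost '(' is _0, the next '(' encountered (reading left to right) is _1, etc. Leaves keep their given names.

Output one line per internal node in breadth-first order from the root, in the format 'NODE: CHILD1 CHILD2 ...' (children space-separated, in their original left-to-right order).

Answer: _0: _1 _2
_1: K D M Z
_2: _3 S
_3: H E

Derivation:
Input: ((K,D,M,Z),((H,E),S));
Scanning left-to-right, naming '(' by encounter order:
  pos 0: '(' -> open internal node _0 (depth 1)
  pos 1: '(' -> open internal node _1 (depth 2)
  pos 9: ')' -> close internal node _1 (now at depth 1)
  pos 11: '(' -> open internal node _2 (depth 2)
  pos 12: '(' -> open internal node _3 (depth 3)
  pos 16: ')' -> close internal node _3 (now at depth 2)
  pos 19: ')' -> close internal node _2 (now at depth 1)
  pos 20: ')' -> close internal node _0 (now at depth 0)
Total internal nodes: 4
BFS adjacency from root:
  _0: _1 _2
  _1: K D M Z
  _2: _3 S
  _3: H E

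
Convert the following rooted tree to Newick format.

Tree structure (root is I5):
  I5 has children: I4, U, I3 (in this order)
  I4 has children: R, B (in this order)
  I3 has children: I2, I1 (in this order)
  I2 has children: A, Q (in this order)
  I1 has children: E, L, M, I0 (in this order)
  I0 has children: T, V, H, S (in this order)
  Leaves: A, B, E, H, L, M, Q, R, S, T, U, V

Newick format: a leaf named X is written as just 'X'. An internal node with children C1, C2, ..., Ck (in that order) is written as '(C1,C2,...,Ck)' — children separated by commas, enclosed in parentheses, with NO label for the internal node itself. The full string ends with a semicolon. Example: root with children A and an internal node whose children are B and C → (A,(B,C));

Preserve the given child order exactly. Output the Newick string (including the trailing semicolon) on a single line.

internal I5 with children ['I4', 'U', 'I3']
  internal I4 with children ['R', 'B']
    leaf 'R' → 'R'
    leaf 'B' → 'B'
  → '(R,B)'
  leaf 'U' → 'U'
  internal I3 with children ['I2', 'I1']
    internal I2 with children ['A', 'Q']
      leaf 'A' → 'A'
      leaf 'Q' → 'Q'
    → '(A,Q)'
    internal I1 with children ['E', 'L', 'M', 'I0']
      leaf 'E' → 'E'
      leaf 'L' → 'L'
      leaf 'M' → 'M'
      internal I0 with children ['T', 'V', 'H', 'S']
        leaf 'T' → 'T'
        leaf 'V' → 'V'
        leaf 'H' → 'H'
        leaf 'S' → 'S'
      → '(T,V,H,S)'
    → '(E,L,M,(T,V,H,S))'
  → '((A,Q),(E,L,M,(T,V,H,S)))'
→ '((R,B),U,((A,Q),(E,L,M,(T,V,H,S))))'
Final: ((R,B),U,((A,Q),(E,L,M,(T,V,H,S))));

Answer: ((R,B),U,((A,Q),(E,L,M,(T,V,H,S))));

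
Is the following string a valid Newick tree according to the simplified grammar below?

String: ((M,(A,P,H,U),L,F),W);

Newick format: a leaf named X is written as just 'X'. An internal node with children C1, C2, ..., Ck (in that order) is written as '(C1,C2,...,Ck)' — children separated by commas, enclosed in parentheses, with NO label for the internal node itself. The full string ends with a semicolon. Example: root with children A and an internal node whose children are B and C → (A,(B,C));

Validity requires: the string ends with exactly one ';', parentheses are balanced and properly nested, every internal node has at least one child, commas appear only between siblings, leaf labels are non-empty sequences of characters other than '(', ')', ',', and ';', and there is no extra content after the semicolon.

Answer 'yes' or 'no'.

Answer: yes

Derivation:
Input: ((M,(A,P,H,U),L,F),W);
Paren balance: 3 '(' vs 3 ')' OK
Ends with single ';': True
Full parse: OK
Valid: True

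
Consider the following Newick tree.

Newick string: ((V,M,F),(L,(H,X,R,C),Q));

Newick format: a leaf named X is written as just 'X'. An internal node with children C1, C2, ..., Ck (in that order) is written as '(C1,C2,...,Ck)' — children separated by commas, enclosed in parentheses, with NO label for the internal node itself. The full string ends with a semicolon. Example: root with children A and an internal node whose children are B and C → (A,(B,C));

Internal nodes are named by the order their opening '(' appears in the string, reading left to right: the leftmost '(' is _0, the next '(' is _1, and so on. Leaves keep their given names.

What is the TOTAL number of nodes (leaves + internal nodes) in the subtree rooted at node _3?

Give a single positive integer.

Newick: ((V,M,F),(L,(H,X,R,C),Q));
Locate _3: it is the '(' at position 12 (the 4th '(' reading left to right).
Query: subtree rooted at _3
_3: subtree_size = 1 + 4
  H: subtree_size = 1 + 0
  X: subtree_size = 1 + 0
  R: subtree_size = 1 + 0
  C: subtree_size = 1 + 0
Total subtree size of _3: 5

Answer: 5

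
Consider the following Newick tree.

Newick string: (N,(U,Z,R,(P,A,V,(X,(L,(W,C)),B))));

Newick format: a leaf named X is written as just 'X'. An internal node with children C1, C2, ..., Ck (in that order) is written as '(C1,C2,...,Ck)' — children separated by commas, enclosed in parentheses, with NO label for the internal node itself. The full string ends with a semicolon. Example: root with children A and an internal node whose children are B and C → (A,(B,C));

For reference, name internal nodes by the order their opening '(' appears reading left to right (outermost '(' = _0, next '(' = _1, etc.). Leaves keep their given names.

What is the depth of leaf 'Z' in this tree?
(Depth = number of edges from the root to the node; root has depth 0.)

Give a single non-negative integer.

Answer: 2

Derivation:
Newick: (N,(U,Z,R,(P,A,V,(X,(L,(W,C)),B))));
Naming internals by '(' encounter order: outermost '(' = _0, next = _1, ...
Query node: Z
Path from root: _0 -> _1 -> Z
Depth of Z: 2 (number of edges from root)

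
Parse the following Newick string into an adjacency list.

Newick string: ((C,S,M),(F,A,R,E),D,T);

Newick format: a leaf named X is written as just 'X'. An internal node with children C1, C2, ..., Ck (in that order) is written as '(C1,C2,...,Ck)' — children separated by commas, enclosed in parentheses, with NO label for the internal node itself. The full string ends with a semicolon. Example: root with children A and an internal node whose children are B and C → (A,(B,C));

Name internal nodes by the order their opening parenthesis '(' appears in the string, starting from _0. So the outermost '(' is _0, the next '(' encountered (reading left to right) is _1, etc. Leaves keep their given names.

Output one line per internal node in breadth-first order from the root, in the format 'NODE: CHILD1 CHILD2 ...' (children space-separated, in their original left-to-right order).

Answer: _0: _1 _2 D T
_1: C S M
_2: F A R E

Derivation:
Input: ((C,S,M),(F,A,R,E),D,T);
Scanning left-to-right, naming '(' by encounter order:
  pos 0: '(' -> open internal node _0 (depth 1)
  pos 1: '(' -> open internal node _1 (depth 2)
  pos 7: ')' -> close internal node _1 (now at depth 1)
  pos 9: '(' -> open internal node _2 (depth 2)
  pos 17: ')' -> close internal node _2 (now at depth 1)
  pos 22: ')' -> close internal node _0 (now at depth 0)
Total internal nodes: 3
BFS adjacency from root:
  _0: _1 _2 D T
  _1: C S M
  _2: F A R E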